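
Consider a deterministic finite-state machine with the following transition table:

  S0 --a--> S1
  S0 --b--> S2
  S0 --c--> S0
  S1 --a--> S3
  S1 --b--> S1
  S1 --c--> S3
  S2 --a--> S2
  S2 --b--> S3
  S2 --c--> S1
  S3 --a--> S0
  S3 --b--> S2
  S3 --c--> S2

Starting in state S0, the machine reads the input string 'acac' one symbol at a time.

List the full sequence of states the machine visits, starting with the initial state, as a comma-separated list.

Start: S0
  read 'a': S0 --a--> S1
  read 'c': S1 --c--> S3
  read 'a': S3 --a--> S0
  read 'c': S0 --c--> S0

Answer: S0, S1, S3, S0, S0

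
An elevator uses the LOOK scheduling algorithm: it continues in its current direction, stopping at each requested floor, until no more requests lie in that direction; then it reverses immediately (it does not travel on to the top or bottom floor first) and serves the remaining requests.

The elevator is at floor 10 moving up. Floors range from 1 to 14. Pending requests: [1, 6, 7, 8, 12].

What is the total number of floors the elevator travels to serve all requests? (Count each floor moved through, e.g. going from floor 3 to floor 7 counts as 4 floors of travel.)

Answer: 13

Derivation:
Start at floor 10 moving up, LOOK stop order: [12, 8, 7, 6, 1]
  10 → 12: |12-10| = 2, total = 2
  12 → 8: |8-12| = 4, total = 6
  8 → 7: |7-8| = 1, total = 7
  7 → 6: |6-7| = 1, total = 8
  6 → 1: |1-6| = 5, total = 13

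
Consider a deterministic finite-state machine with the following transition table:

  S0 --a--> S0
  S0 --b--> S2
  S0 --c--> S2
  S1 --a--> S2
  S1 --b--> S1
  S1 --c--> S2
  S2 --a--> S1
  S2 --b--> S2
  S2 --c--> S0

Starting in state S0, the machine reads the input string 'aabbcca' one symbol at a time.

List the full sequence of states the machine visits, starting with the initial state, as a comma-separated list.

Answer: S0, S0, S0, S2, S2, S0, S2, S1

Derivation:
Start: S0
  read 'a': S0 --a--> S0
  read 'a': S0 --a--> S0
  read 'b': S0 --b--> S2
  read 'b': S2 --b--> S2
  read 'c': S2 --c--> S0
  read 'c': S0 --c--> S2
  read 'a': S2 --a--> S1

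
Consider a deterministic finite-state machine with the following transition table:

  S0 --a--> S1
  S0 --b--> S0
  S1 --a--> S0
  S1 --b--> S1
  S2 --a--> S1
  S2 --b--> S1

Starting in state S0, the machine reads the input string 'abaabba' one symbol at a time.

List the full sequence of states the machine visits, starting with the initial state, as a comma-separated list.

Start: S0
  read 'a': S0 --a--> S1
  read 'b': S1 --b--> S1
  read 'a': S1 --a--> S0
  read 'a': S0 --a--> S1
  read 'b': S1 --b--> S1
  read 'b': S1 --b--> S1
  read 'a': S1 --a--> S0

Answer: S0, S1, S1, S0, S1, S1, S1, S0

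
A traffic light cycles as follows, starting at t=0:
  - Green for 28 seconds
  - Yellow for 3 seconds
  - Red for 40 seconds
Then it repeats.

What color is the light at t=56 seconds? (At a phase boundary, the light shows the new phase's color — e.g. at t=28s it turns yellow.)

Cycle length = 28 + 3 + 40 = 71s
t = 56, phase_t = 56 mod 71 = 56
56 >= 31 → RED

Answer: red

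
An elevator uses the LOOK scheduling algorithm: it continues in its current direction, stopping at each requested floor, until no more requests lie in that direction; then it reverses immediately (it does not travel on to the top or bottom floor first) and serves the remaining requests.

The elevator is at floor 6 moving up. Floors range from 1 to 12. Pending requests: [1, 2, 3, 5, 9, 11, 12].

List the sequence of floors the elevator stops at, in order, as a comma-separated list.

Answer: 9, 11, 12, 5, 3, 2, 1

Derivation:
Current: 6, moving UP
Serve above first (ascending): [9, 11, 12]
Then reverse, serve below (descending): [5, 3, 2, 1]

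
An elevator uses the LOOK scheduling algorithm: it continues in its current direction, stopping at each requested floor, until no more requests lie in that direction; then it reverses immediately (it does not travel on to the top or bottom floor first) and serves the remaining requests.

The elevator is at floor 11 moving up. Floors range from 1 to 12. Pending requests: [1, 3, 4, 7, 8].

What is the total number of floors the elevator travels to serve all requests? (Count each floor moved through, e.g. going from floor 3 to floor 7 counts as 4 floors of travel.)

Start at floor 11 moving up, LOOK stop order: [8, 7, 4, 3, 1]
  11 → 8: |8-11| = 3, total = 3
  8 → 7: |7-8| = 1, total = 4
  7 → 4: |4-7| = 3, total = 7
  4 → 3: |3-4| = 1, total = 8
  3 → 1: |1-3| = 2, total = 10

Answer: 10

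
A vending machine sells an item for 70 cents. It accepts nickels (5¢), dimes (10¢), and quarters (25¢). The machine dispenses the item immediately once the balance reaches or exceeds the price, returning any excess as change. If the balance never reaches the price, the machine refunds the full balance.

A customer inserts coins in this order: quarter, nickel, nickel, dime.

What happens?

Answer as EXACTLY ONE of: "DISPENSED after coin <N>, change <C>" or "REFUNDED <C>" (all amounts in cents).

Answer: REFUNDED 45

Derivation:
Price: 70¢
Coin 1 (quarter, 25¢): balance = 25¢
Coin 2 (nickel, 5¢): balance = 30¢
Coin 3 (nickel, 5¢): balance = 35¢
Coin 4 (dime, 10¢): balance = 45¢
All coins inserted, balance 45¢ < price 70¢ → REFUND 45¢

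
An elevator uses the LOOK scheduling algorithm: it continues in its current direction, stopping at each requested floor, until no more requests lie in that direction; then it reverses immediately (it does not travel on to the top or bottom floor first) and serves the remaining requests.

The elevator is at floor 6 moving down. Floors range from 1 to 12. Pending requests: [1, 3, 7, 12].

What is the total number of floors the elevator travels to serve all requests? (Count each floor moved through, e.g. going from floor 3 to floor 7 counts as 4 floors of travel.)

Start at floor 6 moving down, LOOK stop order: [3, 1, 7, 12]
  6 → 3: |3-6| = 3, total = 3
  3 → 1: |1-3| = 2, total = 5
  1 → 7: |7-1| = 6, total = 11
  7 → 12: |12-7| = 5, total = 16

Answer: 16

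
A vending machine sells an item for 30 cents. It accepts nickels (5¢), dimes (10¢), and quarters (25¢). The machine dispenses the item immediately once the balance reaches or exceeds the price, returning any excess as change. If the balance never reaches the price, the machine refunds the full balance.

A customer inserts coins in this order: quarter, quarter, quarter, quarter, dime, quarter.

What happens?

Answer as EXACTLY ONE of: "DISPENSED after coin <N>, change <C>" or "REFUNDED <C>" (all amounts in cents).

Price: 30¢
Coin 1 (quarter, 25¢): balance = 25¢
Coin 2 (quarter, 25¢): balance = 50¢
  → balance >= price → DISPENSE, change = 50 - 30 = 20¢

Answer: DISPENSED after coin 2, change 20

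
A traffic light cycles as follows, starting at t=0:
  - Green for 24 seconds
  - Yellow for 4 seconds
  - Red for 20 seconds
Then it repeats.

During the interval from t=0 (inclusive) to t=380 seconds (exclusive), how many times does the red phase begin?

Cycle = 24+4+20 = 48s
red phase starts at t = k*48 + 28 for k=0,1,2,...
Need k*48+28 < 380 → k < 7.333
k ∈ {0, ..., 7} → 8 starts

Answer: 8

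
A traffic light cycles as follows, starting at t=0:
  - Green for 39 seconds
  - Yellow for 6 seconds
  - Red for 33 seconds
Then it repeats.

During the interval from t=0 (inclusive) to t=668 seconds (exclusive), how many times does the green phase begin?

Answer: 9

Derivation:
Cycle = 39+6+33 = 78s
green phase starts at t = k*78 + 0 for k=0,1,2,...
Need k*78+0 < 668 → k < 8.564
k ∈ {0, ..., 8} → 9 starts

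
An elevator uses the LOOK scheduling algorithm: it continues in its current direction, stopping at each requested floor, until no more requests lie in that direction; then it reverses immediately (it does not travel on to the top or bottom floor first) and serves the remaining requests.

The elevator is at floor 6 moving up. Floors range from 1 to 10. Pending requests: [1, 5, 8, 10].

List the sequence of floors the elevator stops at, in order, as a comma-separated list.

Current: 6, moving UP
Serve above first (ascending): [8, 10]
Then reverse, serve below (descending): [5, 1]

Answer: 8, 10, 5, 1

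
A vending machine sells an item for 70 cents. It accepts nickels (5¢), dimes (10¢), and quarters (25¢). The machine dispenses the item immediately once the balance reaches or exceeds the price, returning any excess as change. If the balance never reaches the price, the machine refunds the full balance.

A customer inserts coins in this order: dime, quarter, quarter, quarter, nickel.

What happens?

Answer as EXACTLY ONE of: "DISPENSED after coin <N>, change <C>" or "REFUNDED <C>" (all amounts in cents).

Price: 70¢
Coin 1 (dime, 10¢): balance = 10¢
Coin 2 (quarter, 25¢): balance = 35¢
Coin 3 (quarter, 25¢): balance = 60¢
Coin 4 (quarter, 25¢): balance = 85¢
  → balance >= price → DISPENSE, change = 85 - 70 = 15¢

Answer: DISPENSED after coin 4, change 15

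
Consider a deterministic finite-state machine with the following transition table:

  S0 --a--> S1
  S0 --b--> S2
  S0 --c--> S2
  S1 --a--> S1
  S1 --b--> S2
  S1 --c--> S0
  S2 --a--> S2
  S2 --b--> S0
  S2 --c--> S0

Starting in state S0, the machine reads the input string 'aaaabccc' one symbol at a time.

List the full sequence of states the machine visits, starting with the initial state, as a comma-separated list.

Start: S0
  read 'a': S0 --a--> S1
  read 'a': S1 --a--> S1
  read 'a': S1 --a--> S1
  read 'a': S1 --a--> S1
  read 'b': S1 --b--> S2
  read 'c': S2 --c--> S0
  read 'c': S0 --c--> S2
  read 'c': S2 --c--> S0

Answer: S0, S1, S1, S1, S1, S2, S0, S2, S0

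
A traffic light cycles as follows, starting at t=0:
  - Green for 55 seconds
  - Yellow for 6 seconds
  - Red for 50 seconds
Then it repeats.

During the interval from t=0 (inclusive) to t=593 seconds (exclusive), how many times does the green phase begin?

Cycle = 55+6+50 = 111s
green phase starts at t = k*111 + 0 for k=0,1,2,...
Need k*111+0 < 593 → k < 5.342
k ∈ {0, ..., 5} → 6 starts

Answer: 6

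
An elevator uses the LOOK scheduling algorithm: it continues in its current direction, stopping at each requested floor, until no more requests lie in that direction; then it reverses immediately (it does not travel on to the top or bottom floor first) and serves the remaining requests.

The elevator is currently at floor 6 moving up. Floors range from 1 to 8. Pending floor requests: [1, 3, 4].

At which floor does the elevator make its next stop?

Current floor: 6, direction: up
Requests above: []
Requests below: [1, 3, 4]
Moving up but no requests above → reverse; nearest below is max([1, 3, 4]) = 4

Answer: 4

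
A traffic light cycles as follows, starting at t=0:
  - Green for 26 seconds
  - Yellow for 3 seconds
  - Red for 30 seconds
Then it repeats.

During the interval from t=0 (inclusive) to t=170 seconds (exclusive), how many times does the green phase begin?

Cycle = 26+3+30 = 59s
green phase starts at t = k*59 + 0 for k=0,1,2,...
Need k*59+0 < 170 → k < 2.881
k ∈ {0, ..., 2} → 3 starts

Answer: 3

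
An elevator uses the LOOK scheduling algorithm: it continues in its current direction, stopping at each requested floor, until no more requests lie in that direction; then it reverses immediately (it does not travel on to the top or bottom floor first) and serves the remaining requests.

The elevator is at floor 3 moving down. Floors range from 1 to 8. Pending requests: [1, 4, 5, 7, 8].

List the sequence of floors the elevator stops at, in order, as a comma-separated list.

Current: 3, moving DOWN
Serve below first (descending): [1]
Then reverse, serve above (ascending): [4, 5, 7, 8]

Answer: 1, 4, 5, 7, 8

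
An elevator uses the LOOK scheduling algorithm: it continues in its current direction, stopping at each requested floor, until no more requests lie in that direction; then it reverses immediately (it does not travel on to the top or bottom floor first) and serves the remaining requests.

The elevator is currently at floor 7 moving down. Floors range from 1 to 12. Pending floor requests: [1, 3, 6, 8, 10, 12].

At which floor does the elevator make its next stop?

Current floor: 7, direction: down
Requests above: [8, 10, 12]
Requests below: [1, 3, 6]
Moving down and requests lie below → nearest below is max([1, 3, 6]) = 6

Answer: 6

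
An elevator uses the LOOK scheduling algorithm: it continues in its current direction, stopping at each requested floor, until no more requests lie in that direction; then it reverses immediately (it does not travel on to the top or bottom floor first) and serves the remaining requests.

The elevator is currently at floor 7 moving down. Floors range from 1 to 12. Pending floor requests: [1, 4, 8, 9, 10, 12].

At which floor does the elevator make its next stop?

Answer: 4

Derivation:
Current floor: 7, direction: down
Requests above: [8, 9, 10, 12]
Requests below: [1, 4]
Moving down and requests lie below → nearest below is max([1, 4]) = 4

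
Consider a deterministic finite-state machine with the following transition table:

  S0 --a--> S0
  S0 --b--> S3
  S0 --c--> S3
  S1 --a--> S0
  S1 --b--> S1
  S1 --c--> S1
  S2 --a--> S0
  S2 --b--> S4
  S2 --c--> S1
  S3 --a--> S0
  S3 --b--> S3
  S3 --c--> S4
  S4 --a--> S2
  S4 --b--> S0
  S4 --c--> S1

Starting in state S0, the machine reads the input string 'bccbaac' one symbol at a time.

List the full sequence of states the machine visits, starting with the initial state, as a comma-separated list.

Start: S0
  read 'b': S0 --b--> S3
  read 'c': S3 --c--> S4
  read 'c': S4 --c--> S1
  read 'b': S1 --b--> S1
  read 'a': S1 --a--> S0
  read 'a': S0 --a--> S0
  read 'c': S0 --c--> S3

Answer: S0, S3, S4, S1, S1, S0, S0, S3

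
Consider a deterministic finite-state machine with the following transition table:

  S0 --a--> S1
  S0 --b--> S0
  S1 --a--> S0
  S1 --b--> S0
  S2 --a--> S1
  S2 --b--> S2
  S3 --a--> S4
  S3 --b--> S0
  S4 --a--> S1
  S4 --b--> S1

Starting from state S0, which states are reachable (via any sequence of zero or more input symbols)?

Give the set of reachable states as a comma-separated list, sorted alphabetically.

Answer: S0, S1

Derivation:
BFS from S0:
  visit S0: S0--a-->S1 (new), S0--b-->S0 (seen)
  visit S1: S1--a-->S0 (seen), S1--b-->S0 (seen)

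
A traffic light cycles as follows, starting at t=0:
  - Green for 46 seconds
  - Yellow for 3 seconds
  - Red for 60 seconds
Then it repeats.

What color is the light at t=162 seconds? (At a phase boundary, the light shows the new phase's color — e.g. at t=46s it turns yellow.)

Cycle length = 46 + 3 + 60 = 109s
t = 162, phase_t = 162 mod 109 = 53
53 >= 49 → RED

Answer: red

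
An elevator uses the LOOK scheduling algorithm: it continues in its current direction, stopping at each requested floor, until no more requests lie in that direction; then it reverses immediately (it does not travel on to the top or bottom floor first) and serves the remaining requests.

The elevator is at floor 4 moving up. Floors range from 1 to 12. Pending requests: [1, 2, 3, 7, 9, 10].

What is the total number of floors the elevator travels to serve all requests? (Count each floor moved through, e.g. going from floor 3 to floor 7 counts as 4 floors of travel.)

Answer: 15

Derivation:
Start at floor 4 moving up, LOOK stop order: [7, 9, 10, 3, 2, 1]
  4 → 7: |7-4| = 3, total = 3
  7 → 9: |9-7| = 2, total = 5
  9 → 10: |10-9| = 1, total = 6
  10 → 3: |3-10| = 7, total = 13
  3 → 2: |2-3| = 1, total = 14
  2 → 1: |1-2| = 1, total = 15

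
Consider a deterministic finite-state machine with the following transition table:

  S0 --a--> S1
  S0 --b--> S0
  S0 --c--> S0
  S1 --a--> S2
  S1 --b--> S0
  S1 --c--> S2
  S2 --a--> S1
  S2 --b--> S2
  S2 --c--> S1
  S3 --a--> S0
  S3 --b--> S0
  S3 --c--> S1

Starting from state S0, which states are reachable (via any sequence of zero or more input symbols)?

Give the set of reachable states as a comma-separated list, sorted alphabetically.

Answer: S0, S1, S2

Derivation:
BFS from S0:
  visit S0: S0--a-->S1 (new), S0--b-->S0 (seen), S0--c-->S0 (seen)
  visit S1: S1--a-->S2 (new), S1--b-->S0 (seen), S1--c-->S2 (seen)
  visit S2: S2--a-->S1 (seen), S2--b-->S2 (seen), S2--c-->S1 (seen)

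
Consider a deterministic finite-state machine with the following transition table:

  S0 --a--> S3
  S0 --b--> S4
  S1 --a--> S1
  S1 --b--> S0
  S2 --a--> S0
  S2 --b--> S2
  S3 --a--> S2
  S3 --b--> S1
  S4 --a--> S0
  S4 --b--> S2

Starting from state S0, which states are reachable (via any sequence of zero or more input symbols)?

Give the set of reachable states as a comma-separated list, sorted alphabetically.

Answer: S0, S1, S2, S3, S4

Derivation:
BFS from S0:
  visit S0: S0--a-->S3 (new), S0--b-->S4 (new)
  visit S3: S3--a-->S2 (new), S3--b-->S1 (new)
  visit S4: S4--a-->S0 (seen), S4--b-->S2 (seen)
  visit S2: S2--a-->S0 (seen), S2--b-->S2 (seen)
  visit S1: S1--a-->S1 (seen), S1--b-->S0 (seen)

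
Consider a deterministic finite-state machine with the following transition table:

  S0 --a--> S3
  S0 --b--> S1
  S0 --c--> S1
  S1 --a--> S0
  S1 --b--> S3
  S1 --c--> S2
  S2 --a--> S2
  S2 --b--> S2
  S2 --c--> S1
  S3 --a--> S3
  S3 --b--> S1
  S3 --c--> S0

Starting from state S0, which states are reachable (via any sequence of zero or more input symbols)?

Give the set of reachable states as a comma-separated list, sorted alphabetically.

Answer: S0, S1, S2, S3

Derivation:
BFS from S0:
  visit S0: S0--a-->S3 (new), S0--b-->S1 (new), S0--c-->S1 (seen)
  visit S3: S3--a-->S3 (seen), S3--b-->S1 (seen), S3--c-->S0 (seen)
  visit S1: S1--a-->S0 (seen), S1--b-->S3 (seen), S1--c-->S2 (new)
  visit S2: S2--a-->S2 (seen), S2--b-->S2 (seen), S2--c-->S1 (seen)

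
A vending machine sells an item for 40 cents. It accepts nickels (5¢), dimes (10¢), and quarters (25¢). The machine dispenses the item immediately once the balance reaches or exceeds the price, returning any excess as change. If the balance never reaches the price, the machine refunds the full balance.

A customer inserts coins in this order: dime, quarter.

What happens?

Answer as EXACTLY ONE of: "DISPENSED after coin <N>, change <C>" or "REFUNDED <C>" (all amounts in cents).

Answer: REFUNDED 35

Derivation:
Price: 40¢
Coin 1 (dime, 10¢): balance = 10¢
Coin 2 (quarter, 25¢): balance = 35¢
All coins inserted, balance 35¢ < price 40¢ → REFUND 35¢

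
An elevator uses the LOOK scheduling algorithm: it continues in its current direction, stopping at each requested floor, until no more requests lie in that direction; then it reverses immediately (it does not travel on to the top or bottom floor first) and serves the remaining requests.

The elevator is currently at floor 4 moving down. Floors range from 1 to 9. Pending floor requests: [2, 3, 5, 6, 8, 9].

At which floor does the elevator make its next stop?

Answer: 3

Derivation:
Current floor: 4, direction: down
Requests above: [5, 6, 8, 9]
Requests below: [2, 3]
Moving down and requests lie below → nearest below is max([2, 3]) = 3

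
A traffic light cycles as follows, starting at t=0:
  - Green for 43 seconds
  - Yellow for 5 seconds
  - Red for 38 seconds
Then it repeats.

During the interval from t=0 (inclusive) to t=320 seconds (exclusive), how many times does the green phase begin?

Cycle = 43+5+38 = 86s
green phase starts at t = k*86 + 0 for k=0,1,2,...
Need k*86+0 < 320 → k < 3.721
k ∈ {0, ..., 3} → 4 starts

Answer: 4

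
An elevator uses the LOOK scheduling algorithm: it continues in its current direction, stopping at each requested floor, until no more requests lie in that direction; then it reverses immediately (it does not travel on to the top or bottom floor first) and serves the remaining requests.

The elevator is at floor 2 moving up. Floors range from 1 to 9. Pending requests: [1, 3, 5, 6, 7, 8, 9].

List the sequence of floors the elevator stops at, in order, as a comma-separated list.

Current: 2, moving UP
Serve above first (ascending): [3, 5, 6, 7, 8, 9]
Then reverse, serve below (descending): [1]

Answer: 3, 5, 6, 7, 8, 9, 1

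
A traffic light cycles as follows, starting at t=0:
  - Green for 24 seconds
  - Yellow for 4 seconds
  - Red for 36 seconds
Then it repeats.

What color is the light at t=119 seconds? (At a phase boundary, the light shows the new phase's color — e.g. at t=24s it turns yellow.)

Cycle length = 24 + 4 + 36 = 64s
t = 119, phase_t = 119 mod 64 = 55
55 >= 28 → RED

Answer: red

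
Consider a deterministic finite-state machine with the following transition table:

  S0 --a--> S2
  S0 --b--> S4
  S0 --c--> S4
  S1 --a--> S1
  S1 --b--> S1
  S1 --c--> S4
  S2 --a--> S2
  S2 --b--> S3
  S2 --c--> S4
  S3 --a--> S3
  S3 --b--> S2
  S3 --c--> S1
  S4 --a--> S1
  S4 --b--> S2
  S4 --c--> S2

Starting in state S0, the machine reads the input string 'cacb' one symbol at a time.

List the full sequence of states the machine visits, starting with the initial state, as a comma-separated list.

Answer: S0, S4, S1, S4, S2

Derivation:
Start: S0
  read 'c': S0 --c--> S4
  read 'a': S4 --a--> S1
  read 'c': S1 --c--> S4
  read 'b': S4 --b--> S2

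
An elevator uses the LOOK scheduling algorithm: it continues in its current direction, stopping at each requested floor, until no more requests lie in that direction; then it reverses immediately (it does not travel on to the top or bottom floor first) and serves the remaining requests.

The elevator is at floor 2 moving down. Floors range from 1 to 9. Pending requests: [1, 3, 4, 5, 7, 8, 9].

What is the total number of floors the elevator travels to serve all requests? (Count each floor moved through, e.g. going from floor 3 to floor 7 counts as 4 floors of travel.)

Answer: 9

Derivation:
Start at floor 2 moving down, LOOK stop order: [1, 3, 4, 5, 7, 8, 9]
  2 → 1: |1-2| = 1, total = 1
  1 → 3: |3-1| = 2, total = 3
  3 → 4: |4-3| = 1, total = 4
  4 → 5: |5-4| = 1, total = 5
  5 → 7: |7-5| = 2, total = 7
  7 → 8: |8-7| = 1, total = 8
  8 → 9: |9-8| = 1, total = 9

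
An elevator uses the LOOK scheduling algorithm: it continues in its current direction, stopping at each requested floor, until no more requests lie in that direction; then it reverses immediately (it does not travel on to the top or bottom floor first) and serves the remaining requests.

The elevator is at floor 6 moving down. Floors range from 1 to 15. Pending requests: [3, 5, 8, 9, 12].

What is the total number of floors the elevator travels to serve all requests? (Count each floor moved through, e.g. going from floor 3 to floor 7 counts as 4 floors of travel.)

Start at floor 6 moving down, LOOK stop order: [5, 3, 8, 9, 12]
  6 → 5: |5-6| = 1, total = 1
  5 → 3: |3-5| = 2, total = 3
  3 → 8: |8-3| = 5, total = 8
  8 → 9: |9-8| = 1, total = 9
  9 → 12: |12-9| = 3, total = 12

Answer: 12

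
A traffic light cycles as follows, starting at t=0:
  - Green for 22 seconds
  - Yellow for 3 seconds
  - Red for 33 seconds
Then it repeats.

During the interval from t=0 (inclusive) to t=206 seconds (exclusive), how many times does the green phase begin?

Cycle = 22+3+33 = 58s
green phase starts at t = k*58 + 0 for k=0,1,2,...
Need k*58+0 < 206 → k < 3.552
k ∈ {0, ..., 3} → 4 starts

Answer: 4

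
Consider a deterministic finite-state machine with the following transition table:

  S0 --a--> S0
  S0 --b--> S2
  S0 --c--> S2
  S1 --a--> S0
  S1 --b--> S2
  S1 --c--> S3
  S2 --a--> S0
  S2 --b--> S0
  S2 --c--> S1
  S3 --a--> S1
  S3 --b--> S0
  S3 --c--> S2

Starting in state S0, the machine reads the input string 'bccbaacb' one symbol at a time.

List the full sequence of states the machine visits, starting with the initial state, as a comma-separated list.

Answer: S0, S2, S1, S3, S0, S0, S0, S2, S0

Derivation:
Start: S0
  read 'b': S0 --b--> S2
  read 'c': S2 --c--> S1
  read 'c': S1 --c--> S3
  read 'b': S3 --b--> S0
  read 'a': S0 --a--> S0
  read 'a': S0 --a--> S0
  read 'c': S0 --c--> S2
  read 'b': S2 --b--> S0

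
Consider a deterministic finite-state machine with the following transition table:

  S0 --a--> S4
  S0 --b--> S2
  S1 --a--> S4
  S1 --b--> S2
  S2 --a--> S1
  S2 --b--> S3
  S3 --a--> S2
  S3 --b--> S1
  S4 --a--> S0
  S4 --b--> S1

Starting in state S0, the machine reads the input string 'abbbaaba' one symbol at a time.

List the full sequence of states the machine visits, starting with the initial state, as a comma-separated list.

Answer: S0, S4, S1, S2, S3, S2, S1, S2, S1

Derivation:
Start: S0
  read 'a': S0 --a--> S4
  read 'b': S4 --b--> S1
  read 'b': S1 --b--> S2
  read 'b': S2 --b--> S3
  read 'a': S3 --a--> S2
  read 'a': S2 --a--> S1
  read 'b': S1 --b--> S2
  read 'a': S2 --a--> S1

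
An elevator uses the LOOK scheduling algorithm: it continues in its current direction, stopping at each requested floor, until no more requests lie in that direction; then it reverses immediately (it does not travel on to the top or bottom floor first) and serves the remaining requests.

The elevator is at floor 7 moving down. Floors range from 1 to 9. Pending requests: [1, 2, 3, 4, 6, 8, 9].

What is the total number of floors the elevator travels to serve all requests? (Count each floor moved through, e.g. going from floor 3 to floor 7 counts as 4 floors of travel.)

Answer: 14

Derivation:
Start at floor 7 moving down, LOOK stop order: [6, 4, 3, 2, 1, 8, 9]
  7 → 6: |6-7| = 1, total = 1
  6 → 4: |4-6| = 2, total = 3
  4 → 3: |3-4| = 1, total = 4
  3 → 2: |2-3| = 1, total = 5
  2 → 1: |1-2| = 1, total = 6
  1 → 8: |8-1| = 7, total = 13
  8 → 9: |9-8| = 1, total = 14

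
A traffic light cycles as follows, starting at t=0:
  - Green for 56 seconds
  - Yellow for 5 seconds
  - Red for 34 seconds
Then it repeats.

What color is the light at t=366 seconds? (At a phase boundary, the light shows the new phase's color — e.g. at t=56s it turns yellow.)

Cycle length = 56 + 5 + 34 = 95s
t = 366, phase_t = 366 mod 95 = 81
81 >= 61 → RED

Answer: red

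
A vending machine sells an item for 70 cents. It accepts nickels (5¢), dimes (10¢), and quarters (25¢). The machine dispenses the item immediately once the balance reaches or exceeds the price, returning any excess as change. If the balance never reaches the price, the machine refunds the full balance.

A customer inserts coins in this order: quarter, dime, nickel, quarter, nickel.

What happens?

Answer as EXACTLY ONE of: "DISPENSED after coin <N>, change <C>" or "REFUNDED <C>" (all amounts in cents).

Price: 70¢
Coin 1 (quarter, 25¢): balance = 25¢
Coin 2 (dime, 10¢): balance = 35¢
Coin 3 (nickel, 5¢): balance = 40¢
Coin 4 (quarter, 25¢): balance = 65¢
Coin 5 (nickel, 5¢): balance = 70¢
  → balance >= price → DISPENSE, change = 70 - 70 = 0¢

Answer: DISPENSED after coin 5, change 0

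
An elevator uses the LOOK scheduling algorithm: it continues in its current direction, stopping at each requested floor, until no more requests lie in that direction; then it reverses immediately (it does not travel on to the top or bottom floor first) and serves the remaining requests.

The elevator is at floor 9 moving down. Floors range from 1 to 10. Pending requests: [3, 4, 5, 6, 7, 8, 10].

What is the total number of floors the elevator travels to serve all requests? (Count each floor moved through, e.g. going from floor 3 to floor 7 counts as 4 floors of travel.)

Start at floor 9 moving down, LOOK stop order: [8, 7, 6, 5, 4, 3, 10]
  9 → 8: |8-9| = 1, total = 1
  8 → 7: |7-8| = 1, total = 2
  7 → 6: |6-7| = 1, total = 3
  6 → 5: |5-6| = 1, total = 4
  5 → 4: |4-5| = 1, total = 5
  4 → 3: |3-4| = 1, total = 6
  3 → 10: |10-3| = 7, total = 13

Answer: 13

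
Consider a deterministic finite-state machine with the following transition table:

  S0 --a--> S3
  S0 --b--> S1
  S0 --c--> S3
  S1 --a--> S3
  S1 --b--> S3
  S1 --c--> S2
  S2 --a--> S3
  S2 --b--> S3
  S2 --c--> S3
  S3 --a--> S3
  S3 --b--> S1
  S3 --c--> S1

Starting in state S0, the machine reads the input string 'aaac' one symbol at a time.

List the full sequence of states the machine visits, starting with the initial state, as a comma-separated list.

Start: S0
  read 'a': S0 --a--> S3
  read 'a': S3 --a--> S3
  read 'a': S3 --a--> S3
  read 'c': S3 --c--> S1

Answer: S0, S3, S3, S3, S1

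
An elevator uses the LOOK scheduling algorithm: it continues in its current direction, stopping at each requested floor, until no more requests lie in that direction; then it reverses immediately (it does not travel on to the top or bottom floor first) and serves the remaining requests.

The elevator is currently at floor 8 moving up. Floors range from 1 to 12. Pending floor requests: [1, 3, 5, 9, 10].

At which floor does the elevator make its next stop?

Current floor: 8, direction: up
Requests above: [9, 10]
Requests below: [1, 3, 5]
Moving up and requests lie above → nearest above is min([9, 10]) = 9

Answer: 9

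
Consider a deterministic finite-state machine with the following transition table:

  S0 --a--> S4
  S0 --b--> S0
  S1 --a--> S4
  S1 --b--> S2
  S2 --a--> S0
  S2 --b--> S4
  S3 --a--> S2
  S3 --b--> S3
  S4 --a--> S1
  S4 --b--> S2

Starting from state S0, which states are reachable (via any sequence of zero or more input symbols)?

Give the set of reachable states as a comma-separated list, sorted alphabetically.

BFS from S0:
  visit S0: S0--a-->S4 (new), S0--b-->S0 (seen)
  visit S4: S4--a-->S1 (new), S4--b-->S2 (new)
  visit S1: S1--a-->S4 (seen), S1--b-->S2 (seen)
  visit S2: S2--a-->S0 (seen), S2--b-->S4 (seen)

Answer: S0, S1, S2, S4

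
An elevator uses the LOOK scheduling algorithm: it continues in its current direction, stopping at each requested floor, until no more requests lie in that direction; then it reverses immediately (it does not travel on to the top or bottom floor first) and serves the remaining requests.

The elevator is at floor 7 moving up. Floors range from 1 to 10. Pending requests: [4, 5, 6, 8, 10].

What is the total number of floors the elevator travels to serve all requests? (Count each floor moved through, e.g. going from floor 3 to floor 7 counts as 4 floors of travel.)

Answer: 9

Derivation:
Start at floor 7 moving up, LOOK stop order: [8, 10, 6, 5, 4]
  7 → 8: |8-7| = 1, total = 1
  8 → 10: |10-8| = 2, total = 3
  10 → 6: |6-10| = 4, total = 7
  6 → 5: |5-6| = 1, total = 8
  5 → 4: |4-5| = 1, total = 9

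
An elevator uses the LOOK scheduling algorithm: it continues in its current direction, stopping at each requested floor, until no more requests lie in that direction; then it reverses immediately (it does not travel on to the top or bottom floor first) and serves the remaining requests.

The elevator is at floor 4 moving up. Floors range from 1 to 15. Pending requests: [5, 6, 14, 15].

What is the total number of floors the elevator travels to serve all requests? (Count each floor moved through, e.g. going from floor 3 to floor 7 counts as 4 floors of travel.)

Start at floor 4 moving up, LOOK stop order: [5, 6, 14, 15]
  4 → 5: |5-4| = 1, total = 1
  5 → 6: |6-5| = 1, total = 2
  6 → 14: |14-6| = 8, total = 10
  14 → 15: |15-14| = 1, total = 11

Answer: 11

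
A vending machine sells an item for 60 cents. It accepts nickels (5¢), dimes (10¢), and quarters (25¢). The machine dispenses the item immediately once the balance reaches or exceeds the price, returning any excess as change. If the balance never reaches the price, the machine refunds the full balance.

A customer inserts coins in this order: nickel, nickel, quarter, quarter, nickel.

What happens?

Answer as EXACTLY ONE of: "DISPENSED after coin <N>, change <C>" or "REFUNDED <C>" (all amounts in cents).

Answer: DISPENSED after coin 4, change 0

Derivation:
Price: 60¢
Coin 1 (nickel, 5¢): balance = 5¢
Coin 2 (nickel, 5¢): balance = 10¢
Coin 3 (quarter, 25¢): balance = 35¢
Coin 4 (quarter, 25¢): balance = 60¢
  → balance >= price → DISPENSE, change = 60 - 60 = 0¢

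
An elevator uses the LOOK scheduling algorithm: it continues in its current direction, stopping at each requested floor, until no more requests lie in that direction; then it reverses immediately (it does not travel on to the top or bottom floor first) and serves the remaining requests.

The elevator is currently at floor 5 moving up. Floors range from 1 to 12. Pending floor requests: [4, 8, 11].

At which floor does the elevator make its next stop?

Answer: 8

Derivation:
Current floor: 5, direction: up
Requests above: [8, 11]
Requests below: [4]
Moving up and requests lie above → nearest above is min([8, 11]) = 8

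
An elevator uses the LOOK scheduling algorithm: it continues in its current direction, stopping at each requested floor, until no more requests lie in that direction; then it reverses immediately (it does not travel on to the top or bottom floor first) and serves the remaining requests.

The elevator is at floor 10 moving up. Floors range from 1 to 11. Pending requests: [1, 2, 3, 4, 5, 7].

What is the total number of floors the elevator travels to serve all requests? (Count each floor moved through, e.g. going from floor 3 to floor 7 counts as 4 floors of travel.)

Start at floor 10 moving up, LOOK stop order: [7, 5, 4, 3, 2, 1]
  10 → 7: |7-10| = 3, total = 3
  7 → 5: |5-7| = 2, total = 5
  5 → 4: |4-5| = 1, total = 6
  4 → 3: |3-4| = 1, total = 7
  3 → 2: |2-3| = 1, total = 8
  2 → 1: |1-2| = 1, total = 9

Answer: 9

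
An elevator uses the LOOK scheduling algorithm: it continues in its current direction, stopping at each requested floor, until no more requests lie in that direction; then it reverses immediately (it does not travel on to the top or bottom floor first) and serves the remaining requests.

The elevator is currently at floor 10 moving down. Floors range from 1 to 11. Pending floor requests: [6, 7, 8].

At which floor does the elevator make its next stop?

Current floor: 10, direction: down
Requests above: []
Requests below: [6, 7, 8]
Moving down and requests lie below → nearest below is max([6, 7, 8]) = 8

Answer: 8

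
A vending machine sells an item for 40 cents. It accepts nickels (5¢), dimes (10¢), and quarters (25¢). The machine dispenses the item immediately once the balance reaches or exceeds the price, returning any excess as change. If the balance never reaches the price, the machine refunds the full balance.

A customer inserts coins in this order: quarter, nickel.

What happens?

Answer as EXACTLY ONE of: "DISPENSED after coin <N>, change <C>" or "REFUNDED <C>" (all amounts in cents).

Price: 40¢
Coin 1 (quarter, 25¢): balance = 25¢
Coin 2 (nickel, 5¢): balance = 30¢
All coins inserted, balance 30¢ < price 40¢ → REFUND 30¢

Answer: REFUNDED 30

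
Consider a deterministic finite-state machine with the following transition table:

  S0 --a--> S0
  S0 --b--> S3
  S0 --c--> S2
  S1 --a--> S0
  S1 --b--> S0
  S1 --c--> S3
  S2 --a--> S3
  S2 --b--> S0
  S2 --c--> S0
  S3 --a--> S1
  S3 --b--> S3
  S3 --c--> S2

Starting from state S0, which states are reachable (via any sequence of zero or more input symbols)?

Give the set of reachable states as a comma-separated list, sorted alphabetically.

BFS from S0:
  visit S0: S0--a-->S0 (seen), S0--b-->S3 (new), S0--c-->S2 (new)
  visit S3: S3--a-->S1 (new), S3--b-->S3 (seen), S3--c-->S2 (seen)
  visit S2: S2--a-->S3 (seen), S2--b-->S0 (seen), S2--c-->S0 (seen)
  visit S1: S1--a-->S0 (seen), S1--b-->S0 (seen), S1--c-->S3 (seen)

Answer: S0, S1, S2, S3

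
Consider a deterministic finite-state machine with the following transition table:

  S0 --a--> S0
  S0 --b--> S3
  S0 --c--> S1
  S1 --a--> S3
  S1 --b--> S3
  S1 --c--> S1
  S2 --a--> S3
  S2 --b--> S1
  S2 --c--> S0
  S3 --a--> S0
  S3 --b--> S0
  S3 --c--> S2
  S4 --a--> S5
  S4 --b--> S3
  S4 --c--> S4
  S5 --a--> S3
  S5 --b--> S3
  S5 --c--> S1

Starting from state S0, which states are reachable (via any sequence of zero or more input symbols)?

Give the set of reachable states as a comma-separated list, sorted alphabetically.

Answer: S0, S1, S2, S3

Derivation:
BFS from S0:
  visit S0: S0--a-->S0 (seen), S0--b-->S3 (new), S0--c-->S1 (new)
  visit S3: S3--a-->S0 (seen), S3--b-->S0 (seen), S3--c-->S2 (new)
  visit S1: S1--a-->S3 (seen), S1--b-->S3 (seen), S1--c-->S1 (seen)
  visit S2: S2--a-->S3 (seen), S2--b-->S1 (seen), S2--c-->S0 (seen)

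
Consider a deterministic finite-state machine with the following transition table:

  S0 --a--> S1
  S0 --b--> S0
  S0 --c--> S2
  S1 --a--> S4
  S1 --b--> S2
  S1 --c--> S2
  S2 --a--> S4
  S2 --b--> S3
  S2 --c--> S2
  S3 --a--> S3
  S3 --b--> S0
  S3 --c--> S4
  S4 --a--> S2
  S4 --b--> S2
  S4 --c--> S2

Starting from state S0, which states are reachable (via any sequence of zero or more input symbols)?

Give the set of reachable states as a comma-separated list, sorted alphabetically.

Answer: S0, S1, S2, S3, S4

Derivation:
BFS from S0:
  visit S0: S0--a-->S1 (new), S0--b-->S0 (seen), S0--c-->S2 (new)
  visit S1: S1--a-->S4 (new), S1--b-->S2 (seen), S1--c-->S2 (seen)
  visit S2: S2--a-->S4 (seen), S2--b-->S3 (new), S2--c-->S2 (seen)
  visit S4: S4--a-->S2 (seen), S4--b-->S2 (seen), S4--c-->S2 (seen)
  visit S3: S3--a-->S3 (seen), S3--b-->S0 (seen), S3--c-->S4 (seen)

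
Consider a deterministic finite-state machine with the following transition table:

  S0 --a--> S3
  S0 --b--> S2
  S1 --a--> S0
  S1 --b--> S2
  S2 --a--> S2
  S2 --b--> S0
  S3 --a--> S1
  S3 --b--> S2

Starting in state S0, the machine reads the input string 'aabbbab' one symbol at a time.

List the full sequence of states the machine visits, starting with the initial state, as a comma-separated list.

Answer: S0, S3, S1, S2, S0, S2, S2, S0

Derivation:
Start: S0
  read 'a': S0 --a--> S3
  read 'a': S3 --a--> S1
  read 'b': S1 --b--> S2
  read 'b': S2 --b--> S0
  read 'b': S0 --b--> S2
  read 'a': S2 --a--> S2
  read 'b': S2 --b--> S0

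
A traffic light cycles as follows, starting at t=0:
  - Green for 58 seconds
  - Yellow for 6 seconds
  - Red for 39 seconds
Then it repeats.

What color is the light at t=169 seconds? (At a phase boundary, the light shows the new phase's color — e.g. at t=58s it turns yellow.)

Cycle length = 58 + 6 + 39 = 103s
t = 169, phase_t = 169 mod 103 = 66
66 >= 64 → RED

Answer: red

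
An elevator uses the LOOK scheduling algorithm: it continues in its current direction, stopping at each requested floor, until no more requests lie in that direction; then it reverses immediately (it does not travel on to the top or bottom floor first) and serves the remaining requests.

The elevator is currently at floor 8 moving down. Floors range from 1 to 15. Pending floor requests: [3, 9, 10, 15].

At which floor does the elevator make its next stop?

Answer: 3

Derivation:
Current floor: 8, direction: down
Requests above: [9, 10, 15]
Requests below: [3]
Moving down and requests lie below → nearest below is max([3]) = 3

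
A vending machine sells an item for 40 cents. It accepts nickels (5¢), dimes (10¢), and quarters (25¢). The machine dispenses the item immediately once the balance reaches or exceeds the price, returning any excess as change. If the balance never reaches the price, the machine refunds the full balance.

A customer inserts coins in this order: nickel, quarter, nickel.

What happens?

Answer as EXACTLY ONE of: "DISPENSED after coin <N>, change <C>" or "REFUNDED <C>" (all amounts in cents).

Price: 40¢
Coin 1 (nickel, 5¢): balance = 5¢
Coin 2 (quarter, 25¢): balance = 30¢
Coin 3 (nickel, 5¢): balance = 35¢
All coins inserted, balance 35¢ < price 40¢ → REFUND 35¢

Answer: REFUNDED 35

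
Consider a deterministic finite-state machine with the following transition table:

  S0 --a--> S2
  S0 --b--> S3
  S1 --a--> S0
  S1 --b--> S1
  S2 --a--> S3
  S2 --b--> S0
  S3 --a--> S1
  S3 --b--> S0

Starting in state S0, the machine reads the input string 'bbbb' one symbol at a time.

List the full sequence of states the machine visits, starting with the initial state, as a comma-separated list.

Start: S0
  read 'b': S0 --b--> S3
  read 'b': S3 --b--> S0
  read 'b': S0 --b--> S3
  read 'b': S3 --b--> S0

Answer: S0, S3, S0, S3, S0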